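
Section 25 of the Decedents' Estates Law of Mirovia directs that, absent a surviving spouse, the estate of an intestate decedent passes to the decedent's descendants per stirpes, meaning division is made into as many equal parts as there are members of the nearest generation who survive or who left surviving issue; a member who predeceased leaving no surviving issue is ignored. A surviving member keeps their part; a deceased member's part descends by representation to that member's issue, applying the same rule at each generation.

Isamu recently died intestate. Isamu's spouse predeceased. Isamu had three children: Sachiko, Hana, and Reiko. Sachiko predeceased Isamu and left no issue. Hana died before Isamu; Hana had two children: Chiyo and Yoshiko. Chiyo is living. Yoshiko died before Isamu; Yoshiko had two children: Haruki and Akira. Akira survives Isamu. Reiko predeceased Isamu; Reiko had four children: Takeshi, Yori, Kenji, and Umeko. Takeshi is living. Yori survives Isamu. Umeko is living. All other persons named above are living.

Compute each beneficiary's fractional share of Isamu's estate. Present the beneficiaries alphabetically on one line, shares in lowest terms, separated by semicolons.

There is no surviving spouse, so the entire estate passes to Isamu's descendants per stirpes.
Sachiko left no surviving issue, so that branch lapses and is disregarded.
The estate is divided into 2 equal shares of 1/2 among Hana, Reiko.
Hana predeceased; the 1/2 allotted to Hana's branch passes to Hana's issue by representation.
The 1/2 is divided into 2 equal shares of 1/4 among Chiyo, Yoshiko.
Chiyo is living and takes 1/4.
Yoshiko predeceased; the 1/4 allotted to Yoshiko's branch passes to Yoshiko's issue by representation.
The 1/4 is divided into 2 equal shares of 1/8 among Haruki, Akira.
Haruki is living and takes 1/8.
Akira is living and takes 1/8.
Reiko predeceased; the 1/2 allotted to Reiko's branch passes to Reiko's issue by representation.
The 1/2 is divided into 4 equal shares of 1/8 among Takeshi, Yori, Kenji, Umeko.
Takeshi is living and takes 1/8.
Yori is living and takes 1/8.
Kenji is living and takes 1/8.
Umeko is living and takes 1/8.

Akira 1/8; Chiyo 1/4; Haruki 1/8; Kenji 1/8; Takeshi 1/8; Umeko 1/8; Yori 1/8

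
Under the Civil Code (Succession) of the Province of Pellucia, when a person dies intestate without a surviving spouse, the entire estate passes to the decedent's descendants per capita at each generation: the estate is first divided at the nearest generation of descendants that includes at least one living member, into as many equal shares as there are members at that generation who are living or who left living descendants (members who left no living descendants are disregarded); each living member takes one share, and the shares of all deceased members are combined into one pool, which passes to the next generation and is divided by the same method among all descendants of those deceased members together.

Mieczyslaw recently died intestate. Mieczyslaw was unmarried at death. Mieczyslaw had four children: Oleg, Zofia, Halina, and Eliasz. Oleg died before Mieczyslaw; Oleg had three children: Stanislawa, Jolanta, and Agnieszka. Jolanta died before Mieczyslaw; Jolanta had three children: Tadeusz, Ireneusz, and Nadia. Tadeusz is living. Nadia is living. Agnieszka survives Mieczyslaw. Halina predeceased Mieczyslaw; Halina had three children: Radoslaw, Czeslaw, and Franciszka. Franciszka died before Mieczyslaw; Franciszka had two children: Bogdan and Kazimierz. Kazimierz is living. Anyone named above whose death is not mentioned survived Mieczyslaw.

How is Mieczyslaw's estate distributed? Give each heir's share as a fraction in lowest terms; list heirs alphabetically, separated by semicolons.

Agnieszka 1/12; Bogdan 1/30; Czeslaw 1/12; Eliasz 1/4; Ireneusz 1/30; Kazimierz 1/30; Nadia 1/30; Radoslaw 1/12; Stanislawa 1/12; Tadeusz 1/30; Zofia 1/4

There is no surviving spouse, so the entire estate passes to Mieczyslaw's descendants per capita at each generation.
At generation 1 (Oleg, Zofia, Halina, Eliasz) there are 4 shares of (1)/4 = 1/4 each.
Living: Zofia and Eliasz — each takes 1/4.
Deceased: Oleg and Halina. Their combined 1/2 is pooled and carried to generation 2.
At generation 2 (Stanislawa, Jolanta, Agnieszka, Radoslaw, Czeslaw, Franciszka) there are 6 shares of (1/2)/6 = 1/12 each.
Living: Stanislawa, Agnieszka, Radoslaw, and Czeslaw — each takes 1/12.
Deceased: Jolanta and Franciszka. Their combined 1/6 is pooled and carried to generation 3.
At generation 3 (Tadeusz, Ireneusz, Nadia, Bogdan, Kazimierz) there are 5 shares of (1/6)/5 = 1/30 each.
Living: Tadeusz, Ireneusz, Nadia, Bogdan, and Kazimierz — each takes 1/30.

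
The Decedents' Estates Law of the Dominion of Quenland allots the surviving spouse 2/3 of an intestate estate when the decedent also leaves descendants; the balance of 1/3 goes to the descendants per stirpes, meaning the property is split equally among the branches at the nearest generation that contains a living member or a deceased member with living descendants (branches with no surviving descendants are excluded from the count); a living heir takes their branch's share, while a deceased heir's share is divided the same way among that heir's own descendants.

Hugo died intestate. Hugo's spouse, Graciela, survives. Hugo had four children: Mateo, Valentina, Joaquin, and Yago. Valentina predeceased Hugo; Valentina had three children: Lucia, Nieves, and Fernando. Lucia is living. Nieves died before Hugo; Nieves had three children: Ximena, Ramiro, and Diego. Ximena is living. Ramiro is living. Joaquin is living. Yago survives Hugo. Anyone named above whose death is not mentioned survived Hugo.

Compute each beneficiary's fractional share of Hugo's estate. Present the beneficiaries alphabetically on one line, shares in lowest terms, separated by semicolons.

Diego 1/108; Fernando 1/36; Graciela 2/3; Joaquin 1/12; Lucia 1/36; Mateo 1/12; Ramiro 1/108; Ximena 1/108; Yago 1/12

Graciela, as surviving spouse, takes 2/3.
The remaining 1/3 passes to Hugo's descendants per stirpes.
The 1/3 is divided into 4 equal shares of 1/12 among Mateo, Valentina, Joaquin, Yago.
Mateo is living and takes 1/12.
Valentina predeceased; the 1/12 allotted to Valentina's branch passes to Valentina's issue by representation.
The 1/12 is divided into 3 equal shares of 1/36 among Lucia, Nieves, Fernando.
Lucia is living and takes 1/36.
Nieves predeceased; the 1/36 allotted to Nieves's branch passes to Nieves's issue by representation.
The 1/36 is divided into 3 equal shares of 1/108 among Ximena, Ramiro, Diego.
Ximena is living and takes 1/108.
Ramiro is living and takes 1/108.
Diego is living and takes 1/108.
Fernando is living and takes 1/36.
Joaquin is living and takes 1/12.
Yago is living and takes 1/12.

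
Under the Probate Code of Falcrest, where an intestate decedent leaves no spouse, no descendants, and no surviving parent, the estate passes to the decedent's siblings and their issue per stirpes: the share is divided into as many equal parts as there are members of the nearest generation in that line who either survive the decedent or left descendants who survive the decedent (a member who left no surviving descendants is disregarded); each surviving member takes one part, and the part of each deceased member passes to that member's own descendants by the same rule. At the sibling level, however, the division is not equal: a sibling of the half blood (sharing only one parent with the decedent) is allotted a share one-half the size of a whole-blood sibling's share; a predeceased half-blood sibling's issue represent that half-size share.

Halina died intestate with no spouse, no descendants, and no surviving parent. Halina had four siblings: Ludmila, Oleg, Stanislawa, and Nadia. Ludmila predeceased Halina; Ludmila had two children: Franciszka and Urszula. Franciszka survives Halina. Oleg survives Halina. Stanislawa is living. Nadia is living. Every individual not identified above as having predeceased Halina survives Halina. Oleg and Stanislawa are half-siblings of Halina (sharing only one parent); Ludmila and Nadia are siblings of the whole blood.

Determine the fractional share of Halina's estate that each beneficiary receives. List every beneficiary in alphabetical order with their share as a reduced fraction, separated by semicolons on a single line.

No spouse, descendants, or parent survives, so the estate passes to Halina's siblings per stirpes.
Half-blood siblings count for one-half the weight of whole-blood siblings at the initial division.
Dividing 1 in proportion to weights (total weight 3): Ludmila (weight 1) → 1/3; Oleg (weight 1/2) → 1/6; Stanislawa (weight 1/2) → 1/6; Nadia (weight 1) → 1/3.
Ludmila predeceased; the 1/3 allotted to Ludmila's branch passes to Ludmila's issue by representation.
The 1/3 is divided into 2 equal shares of 1/6 among Franciszka, Urszula.
Franciszka is living and takes 1/6.
Urszula is living and takes 1/6.
Oleg is living and takes 1/6.
Stanislawa is living and takes 1/6.
Nadia is living and takes 1/3.

Franciszka 1/6; Nadia 1/3; Oleg 1/6; Stanislawa 1/6; Urszula 1/6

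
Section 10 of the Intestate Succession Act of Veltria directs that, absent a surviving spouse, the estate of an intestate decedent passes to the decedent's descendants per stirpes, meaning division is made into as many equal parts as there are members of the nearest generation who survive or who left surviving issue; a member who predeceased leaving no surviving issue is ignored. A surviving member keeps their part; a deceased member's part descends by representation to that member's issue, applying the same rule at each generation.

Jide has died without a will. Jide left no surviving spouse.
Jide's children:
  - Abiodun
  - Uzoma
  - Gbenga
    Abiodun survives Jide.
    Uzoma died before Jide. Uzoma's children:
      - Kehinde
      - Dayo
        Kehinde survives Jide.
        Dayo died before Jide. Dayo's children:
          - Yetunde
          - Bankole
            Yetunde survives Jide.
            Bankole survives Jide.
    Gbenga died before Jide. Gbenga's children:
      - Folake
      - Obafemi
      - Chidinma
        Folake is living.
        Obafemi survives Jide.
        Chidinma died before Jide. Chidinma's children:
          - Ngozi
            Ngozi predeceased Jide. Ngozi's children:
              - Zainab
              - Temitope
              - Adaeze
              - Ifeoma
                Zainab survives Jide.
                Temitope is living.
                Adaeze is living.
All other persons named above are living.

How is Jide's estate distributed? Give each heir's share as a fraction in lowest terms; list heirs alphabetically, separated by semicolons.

There is no surviving spouse, so the entire estate passes to Jide's descendants per stirpes.
The estate is divided into 3 equal shares of 1/3 among Abiodun, Uzoma, Gbenga.
Abiodun is living and takes 1/3.
Uzoma predeceased; the 1/3 allotted to Uzoma's branch passes to Uzoma's issue by representation.
The 1/3 is divided into 2 equal shares of 1/6 among Kehinde, Dayo.
Kehinde is living and takes 1/6.
Dayo predeceased; the 1/6 allotted to Dayo's branch passes to Dayo's issue by representation.
The 1/6 is divided into 2 equal shares of 1/12 among Yetunde, Bankole.
Yetunde is living and takes 1/12.
Bankole is living and takes 1/12.
Gbenga predeceased; the 1/3 allotted to Gbenga's branch passes to Gbenga's issue by representation.
The 1/3 is divided into 3 equal shares of 1/9 among Folake, Obafemi, Chidinma.
Folake is living and takes 1/9.
Obafemi is living and takes 1/9.
Chidinma predeceased; the 1/9 allotted to Chidinma's branch passes to Chidinma's issue by representation.
Ngozi's line is the sole branch at this level, so the full 1/9 passes to Ngozi's issue by representation.
The 1/9 is divided into 4 equal shares of 1/36 among Zainab, Temitope, Adaeze, Ifeoma.
Zainab is living and takes 1/36.
Temitope is living and takes 1/36.
Adaeze is living and takes 1/36.
Ifeoma is living and takes 1/36.

Abiodun 1/3; Adaeze 1/36; Bankole 1/12; Folake 1/9; Ifeoma 1/36; Kehinde 1/6; Obafemi 1/9; Temitope 1/36; Yetunde 1/12; Zainab 1/36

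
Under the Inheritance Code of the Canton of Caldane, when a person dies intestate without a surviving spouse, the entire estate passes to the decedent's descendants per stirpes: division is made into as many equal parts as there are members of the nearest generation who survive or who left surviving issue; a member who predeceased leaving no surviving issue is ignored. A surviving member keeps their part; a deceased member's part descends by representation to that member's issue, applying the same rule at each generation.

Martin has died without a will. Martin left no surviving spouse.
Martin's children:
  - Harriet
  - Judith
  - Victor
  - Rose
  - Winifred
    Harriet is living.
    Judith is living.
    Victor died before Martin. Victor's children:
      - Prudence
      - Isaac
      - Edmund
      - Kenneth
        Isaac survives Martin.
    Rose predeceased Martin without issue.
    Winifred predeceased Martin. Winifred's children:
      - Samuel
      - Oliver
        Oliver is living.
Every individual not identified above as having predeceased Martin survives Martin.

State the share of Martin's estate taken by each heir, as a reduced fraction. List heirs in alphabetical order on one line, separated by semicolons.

Edmund 1/16; Harriet 1/4; Isaac 1/16; Judith 1/4; Kenneth 1/16; Oliver 1/8; Prudence 1/16; Samuel 1/8

There is no surviving spouse, so the entire estate passes to Martin's descendants per stirpes.
Rose left no surviving issue, so that branch lapses and is disregarded.
The estate is divided into 4 equal shares of 1/4 among Harriet, Judith, Victor, Winifred.
Harriet is living and takes 1/4.
Judith is living and takes 1/4.
Victor predeceased; the 1/4 allotted to Victor's branch passes to Victor's issue by representation.
The 1/4 is divided into 4 equal shares of 1/16 among Prudence, Isaac, Edmund, Kenneth.
Prudence is living and takes 1/16.
Isaac is living and takes 1/16.
Edmund is living and takes 1/16.
Kenneth is living and takes 1/16.
Winifred predeceased; the 1/4 allotted to Winifred's branch passes to Winifred's issue by representation.
The 1/4 is divided into 2 equal shares of 1/8 among Samuel, Oliver.
Samuel is living and takes 1/8.
Oliver is living and takes 1/8.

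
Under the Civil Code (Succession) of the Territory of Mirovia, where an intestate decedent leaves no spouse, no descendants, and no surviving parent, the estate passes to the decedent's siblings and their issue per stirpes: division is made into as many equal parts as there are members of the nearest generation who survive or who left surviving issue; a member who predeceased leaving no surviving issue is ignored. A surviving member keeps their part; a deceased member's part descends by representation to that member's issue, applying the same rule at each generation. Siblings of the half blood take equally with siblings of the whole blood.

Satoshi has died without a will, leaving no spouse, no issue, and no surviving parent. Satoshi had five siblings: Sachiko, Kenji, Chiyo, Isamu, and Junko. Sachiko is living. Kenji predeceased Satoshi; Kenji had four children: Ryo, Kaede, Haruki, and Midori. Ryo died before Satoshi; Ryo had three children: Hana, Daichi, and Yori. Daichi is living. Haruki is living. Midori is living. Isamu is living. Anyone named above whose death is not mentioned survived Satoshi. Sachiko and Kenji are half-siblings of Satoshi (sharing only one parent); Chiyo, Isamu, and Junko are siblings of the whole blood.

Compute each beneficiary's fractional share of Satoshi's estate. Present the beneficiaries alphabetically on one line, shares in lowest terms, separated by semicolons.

No spouse, descendants, or parent survives, so the estate passes to Satoshi's siblings per stirpes.
Half-blood and whole-blood siblings take equally under the stated rule.
The estate is divided into 5 equal shares of 1/5 among Sachiko, Kenji, Chiyo, Isamu, Junko.
Sachiko is living and takes 1/5.
Kenji predeceased; the 1/5 allotted to Kenji's branch passes to Kenji's issue by representation.
The 1/5 is divided into 4 equal shares of 1/20 among Ryo, Kaede, Haruki, Midori.
Ryo predeceased; the 1/20 allotted to Ryo's branch passes to Ryo's issue by representation.
The 1/20 is divided into 3 equal shares of 1/60 among Hana, Daichi, Yori.
Hana is living and takes 1/60.
Daichi is living and takes 1/60.
Yori is living and takes 1/60.
Kaede is living and takes 1/20.
Haruki is living and takes 1/20.
Midori is living and takes 1/20.
Chiyo is living and takes 1/5.
Isamu is living and takes 1/5.
Junko is living and takes 1/5.

Chiyo 1/5; Daichi 1/60; Hana 1/60; Haruki 1/20; Isamu 1/5; Junko 1/5; Kaede 1/20; Midori 1/20; Sachiko 1/5; Yori 1/60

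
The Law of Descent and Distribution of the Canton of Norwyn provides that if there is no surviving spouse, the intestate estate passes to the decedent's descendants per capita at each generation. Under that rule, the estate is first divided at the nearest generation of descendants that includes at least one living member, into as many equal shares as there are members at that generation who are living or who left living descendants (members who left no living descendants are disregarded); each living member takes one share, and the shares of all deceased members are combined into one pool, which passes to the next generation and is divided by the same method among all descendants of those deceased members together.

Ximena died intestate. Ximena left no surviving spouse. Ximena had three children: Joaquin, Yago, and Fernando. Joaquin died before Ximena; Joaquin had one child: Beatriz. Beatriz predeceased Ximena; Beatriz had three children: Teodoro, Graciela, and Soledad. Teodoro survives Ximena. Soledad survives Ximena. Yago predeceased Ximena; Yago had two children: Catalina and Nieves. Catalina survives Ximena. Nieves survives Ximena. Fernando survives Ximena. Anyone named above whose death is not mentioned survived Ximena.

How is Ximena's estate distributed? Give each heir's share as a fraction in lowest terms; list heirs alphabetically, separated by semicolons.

There is no surviving spouse, so the entire estate passes to Ximena's descendants per capita at each generation.
At generation 1 (Joaquin, Yago, Fernando) there are 3 shares of (1)/3 = 1/3 each.
Living: Fernando — each takes 1/3.
Deceased: Joaquin and Yago. Their combined 2/3 is pooled and carried to generation 2.
At generation 2 (Beatriz, Catalina, Nieves) there are 3 shares of (2/3)/3 = 2/9 each.
Living: Catalina and Nieves — each takes 2/9.
Deceased: Beatriz. That 2/9 share is carried to generation 3.
At generation 3 (Teodoro, Graciela, Soledad) there are 3 shares of (2/9)/3 = 2/27 each.
Living: Teodoro, Graciela, and Soledad — each takes 2/27.

Catalina 2/9; Fernando 1/3; Graciela 2/27; Nieves 2/9; Soledad 2/27; Teodoro 2/27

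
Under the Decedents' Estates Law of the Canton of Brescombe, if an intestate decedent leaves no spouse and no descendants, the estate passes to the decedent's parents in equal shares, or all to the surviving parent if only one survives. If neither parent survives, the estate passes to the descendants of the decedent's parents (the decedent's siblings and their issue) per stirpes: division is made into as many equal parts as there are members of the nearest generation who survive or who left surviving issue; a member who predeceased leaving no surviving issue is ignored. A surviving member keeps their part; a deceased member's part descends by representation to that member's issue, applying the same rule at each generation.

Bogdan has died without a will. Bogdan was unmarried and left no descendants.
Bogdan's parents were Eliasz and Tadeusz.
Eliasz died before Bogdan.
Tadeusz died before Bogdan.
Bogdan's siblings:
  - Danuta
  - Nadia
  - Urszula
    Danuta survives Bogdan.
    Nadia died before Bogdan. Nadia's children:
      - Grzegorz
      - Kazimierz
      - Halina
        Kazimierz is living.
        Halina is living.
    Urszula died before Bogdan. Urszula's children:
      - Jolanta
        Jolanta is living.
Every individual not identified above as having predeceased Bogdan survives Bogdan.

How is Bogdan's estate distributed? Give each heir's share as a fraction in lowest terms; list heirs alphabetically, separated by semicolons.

Neither parent survives and there are no descendants, so the estate passes to Bogdan's siblings and their issue per stirpes.
The estate is divided into 3 equal shares of 1/3 among Danuta, Nadia, Urszula.
Danuta is living and takes 1/3.
Nadia predeceased; the 1/3 allotted to Nadia's branch passes to Nadia's issue by representation.
The 1/3 is divided into 3 equal shares of 1/9 among Grzegorz, Kazimierz, Halina.
Grzegorz is living and takes 1/9.
Kazimierz is living and takes 1/9.
Halina is living and takes 1/9.
Urszula predeceased; the 1/3 allotted to Urszula's branch passes to Urszula's issue by representation.
Jolanta is the sole taker at this level and receives the full 1/3.

Danuta 1/3; Grzegorz 1/9; Halina 1/9; Jolanta 1/3; Kazimierz 1/9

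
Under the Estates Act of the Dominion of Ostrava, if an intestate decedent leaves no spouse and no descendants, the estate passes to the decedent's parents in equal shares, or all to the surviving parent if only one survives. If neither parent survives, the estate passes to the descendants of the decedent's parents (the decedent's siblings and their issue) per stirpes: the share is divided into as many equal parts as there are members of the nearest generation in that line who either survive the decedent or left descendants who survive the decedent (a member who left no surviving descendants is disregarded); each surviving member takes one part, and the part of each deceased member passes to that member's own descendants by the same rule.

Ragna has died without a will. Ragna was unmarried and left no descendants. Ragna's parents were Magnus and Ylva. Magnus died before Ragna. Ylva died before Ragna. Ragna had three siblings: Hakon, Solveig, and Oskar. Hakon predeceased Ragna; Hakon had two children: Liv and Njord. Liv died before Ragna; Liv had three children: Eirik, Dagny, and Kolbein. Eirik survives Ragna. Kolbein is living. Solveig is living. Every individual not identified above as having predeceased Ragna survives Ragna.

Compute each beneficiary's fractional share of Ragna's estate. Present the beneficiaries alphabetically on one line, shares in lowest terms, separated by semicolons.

Dagny 1/18; Eirik 1/18; Kolbein 1/18; Njord 1/6; Oskar 1/3; Solveig 1/3

Neither parent survives and there are no descendants, so the estate passes to Ragna's siblings and their issue per stirpes.
The estate is divided into 3 equal shares of 1/3 among Hakon, Solveig, Oskar.
Hakon predeceased; the 1/3 allotted to Hakon's branch passes to Hakon's issue by representation.
The 1/3 is divided into 2 equal shares of 1/6 among Liv, Njord.
Liv predeceased; the 1/6 allotted to Liv's branch passes to Liv's issue by representation.
The 1/6 is divided into 3 equal shares of 1/18 among Eirik, Dagny, Kolbein.
Eirik is living and takes 1/18.
Dagny is living and takes 1/18.
Kolbein is living and takes 1/18.
Njord is living and takes 1/6.
Solveig is living and takes 1/3.
Oskar is living and takes 1/3.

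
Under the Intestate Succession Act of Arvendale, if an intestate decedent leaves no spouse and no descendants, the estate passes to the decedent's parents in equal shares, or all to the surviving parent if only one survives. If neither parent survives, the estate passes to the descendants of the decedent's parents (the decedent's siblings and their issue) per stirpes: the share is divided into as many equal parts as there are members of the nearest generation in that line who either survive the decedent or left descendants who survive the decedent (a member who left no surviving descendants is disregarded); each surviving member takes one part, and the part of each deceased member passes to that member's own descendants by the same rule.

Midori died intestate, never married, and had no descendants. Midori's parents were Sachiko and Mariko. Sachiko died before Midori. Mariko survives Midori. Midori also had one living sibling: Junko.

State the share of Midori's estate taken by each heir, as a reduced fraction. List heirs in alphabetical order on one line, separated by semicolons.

Mariko 1

Only one parent, Mariko, survives, so Mariko takes the entire estate. The siblings take nothing because a surviving parent has priority.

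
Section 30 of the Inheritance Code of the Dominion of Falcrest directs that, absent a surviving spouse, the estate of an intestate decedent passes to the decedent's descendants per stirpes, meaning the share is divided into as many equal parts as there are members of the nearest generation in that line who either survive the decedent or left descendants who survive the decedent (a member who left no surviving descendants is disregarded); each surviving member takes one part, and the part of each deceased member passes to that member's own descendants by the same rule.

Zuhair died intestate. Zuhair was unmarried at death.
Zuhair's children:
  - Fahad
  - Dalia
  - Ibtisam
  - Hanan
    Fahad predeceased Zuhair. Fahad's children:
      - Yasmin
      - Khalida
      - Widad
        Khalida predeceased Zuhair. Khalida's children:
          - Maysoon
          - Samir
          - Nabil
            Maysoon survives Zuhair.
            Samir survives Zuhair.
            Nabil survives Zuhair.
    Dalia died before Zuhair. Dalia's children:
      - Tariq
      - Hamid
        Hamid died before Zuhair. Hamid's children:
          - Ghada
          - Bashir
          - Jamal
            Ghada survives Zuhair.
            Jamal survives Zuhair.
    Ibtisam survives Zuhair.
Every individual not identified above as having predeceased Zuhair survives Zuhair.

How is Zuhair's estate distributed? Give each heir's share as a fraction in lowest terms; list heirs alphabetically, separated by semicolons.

There is no surviving spouse, so the entire estate passes to Zuhair's descendants per stirpes.
The estate is divided into 4 equal shares of 1/4 among Fahad, Dalia, Ibtisam, Hanan.
Fahad predeceased; the 1/4 allotted to Fahad's branch passes to Fahad's issue by representation.
The 1/4 is divided into 3 equal shares of 1/12 among Yasmin, Khalida, Widad.
Yasmin is living and takes 1/12.
Khalida predeceased; the 1/12 allotted to Khalida's branch passes to Khalida's issue by representation.
The 1/12 is divided into 3 equal shares of 1/36 among Maysoon, Samir, Nabil.
Maysoon is living and takes 1/36.
Samir is living and takes 1/36.
Nabil is living and takes 1/36.
Widad is living and takes 1/12.
Dalia predeceased; the 1/4 allotted to Dalia's branch passes to Dalia's issue by representation.
The 1/4 is divided into 2 equal shares of 1/8 among Tariq, Hamid.
Tariq is living and takes 1/8.
Hamid predeceased; the 1/8 allotted to Hamid's branch passes to Hamid's issue by representation.
The 1/8 is divided into 3 equal shares of 1/24 among Ghada, Bashir, Jamal.
Ghada is living and takes 1/24.
Bashir is living and takes 1/24.
Jamal is living and takes 1/24.
Ibtisam is living and takes 1/4.
Hanan is living and takes 1/4.

Bashir 1/24; Ghada 1/24; Hanan 1/4; Ibtisam 1/4; Jamal 1/24; Maysoon 1/36; Nabil 1/36; Samir 1/36; Tariq 1/8; Widad 1/12; Yasmin 1/12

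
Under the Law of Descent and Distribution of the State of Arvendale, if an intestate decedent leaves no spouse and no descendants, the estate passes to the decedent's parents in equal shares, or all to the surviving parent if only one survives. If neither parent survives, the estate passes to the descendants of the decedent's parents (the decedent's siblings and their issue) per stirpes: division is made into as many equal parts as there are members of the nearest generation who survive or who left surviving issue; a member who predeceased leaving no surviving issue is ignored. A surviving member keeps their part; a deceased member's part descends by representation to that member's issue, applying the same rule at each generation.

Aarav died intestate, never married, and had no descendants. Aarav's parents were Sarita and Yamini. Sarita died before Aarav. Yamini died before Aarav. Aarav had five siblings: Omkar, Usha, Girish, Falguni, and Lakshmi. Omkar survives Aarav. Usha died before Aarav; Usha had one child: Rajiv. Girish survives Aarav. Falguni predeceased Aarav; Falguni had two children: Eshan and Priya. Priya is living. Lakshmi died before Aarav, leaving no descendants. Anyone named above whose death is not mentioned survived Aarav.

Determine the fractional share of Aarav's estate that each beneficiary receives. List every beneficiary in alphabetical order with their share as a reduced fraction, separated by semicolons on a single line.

Neither parent survives and there are no descendants, so the estate passes to Aarav's siblings and their issue per stirpes.
Lakshmi left no surviving issue, so that branch lapses and is disregarded.
The estate is divided into 4 equal shares of 1/4 among Omkar, Usha, Girish, Falguni.
Omkar is living and takes 1/4.
Usha predeceased; the 1/4 allotted to Usha's branch passes to Usha's issue by representation.
Rajiv is the sole taker at this level and receives the full 1/4.
Girish is living and takes 1/4.
Falguni predeceased; the 1/4 allotted to Falguni's branch passes to Falguni's issue by representation.
The 1/4 is divided into 2 equal shares of 1/8 among Eshan, Priya.
Eshan is living and takes 1/8.
Priya is living and takes 1/8.

Eshan 1/8; Girish 1/4; Omkar 1/4; Priya 1/8; Rajiv 1/4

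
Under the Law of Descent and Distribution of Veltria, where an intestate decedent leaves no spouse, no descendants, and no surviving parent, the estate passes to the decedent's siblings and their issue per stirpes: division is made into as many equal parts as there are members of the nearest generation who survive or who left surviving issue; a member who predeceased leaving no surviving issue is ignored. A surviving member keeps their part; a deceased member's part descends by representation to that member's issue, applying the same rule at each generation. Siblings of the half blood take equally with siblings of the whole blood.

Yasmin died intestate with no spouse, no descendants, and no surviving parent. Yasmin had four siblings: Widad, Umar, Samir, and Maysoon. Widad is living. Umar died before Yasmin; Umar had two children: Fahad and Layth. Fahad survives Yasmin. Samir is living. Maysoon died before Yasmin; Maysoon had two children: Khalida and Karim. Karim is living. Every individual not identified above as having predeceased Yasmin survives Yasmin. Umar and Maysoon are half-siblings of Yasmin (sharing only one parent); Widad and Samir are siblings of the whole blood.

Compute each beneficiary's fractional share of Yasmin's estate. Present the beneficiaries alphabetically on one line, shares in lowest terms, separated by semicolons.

Fahad 1/8; Karim 1/8; Khalida 1/8; Layth 1/8; Samir 1/4; Widad 1/4

No spouse, descendants, or parent survives, so the estate passes to Yasmin's siblings per stirpes.
Half-blood and whole-blood siblings take equally under the stated rule.
The estate is divided into 4 equal shares of 1/4 among Widad, Umar, Samir, Maysoon.
Widad is living and takes 1/4.
Umar predeceased; the 1/4 allotted to Umar's branch passes to Umar's issue by representation.
The 1/4 is divided into 2 equal shares of 1/8 among Fahad, Layth.
Fahad is living and takes 1/8.
Layth is living and takes 1/8.
Samir is living and takes 1/4.
Maysoon predeceased; the 1/4 allotted to Maysoon's branch passes to Maysoon's issue by representation.
The 1/4 is divided into 2 equal shares of 1/8 among Khalida, Karim.
Khalida is living and takes 1/8.
Karim is living and takes 1/8.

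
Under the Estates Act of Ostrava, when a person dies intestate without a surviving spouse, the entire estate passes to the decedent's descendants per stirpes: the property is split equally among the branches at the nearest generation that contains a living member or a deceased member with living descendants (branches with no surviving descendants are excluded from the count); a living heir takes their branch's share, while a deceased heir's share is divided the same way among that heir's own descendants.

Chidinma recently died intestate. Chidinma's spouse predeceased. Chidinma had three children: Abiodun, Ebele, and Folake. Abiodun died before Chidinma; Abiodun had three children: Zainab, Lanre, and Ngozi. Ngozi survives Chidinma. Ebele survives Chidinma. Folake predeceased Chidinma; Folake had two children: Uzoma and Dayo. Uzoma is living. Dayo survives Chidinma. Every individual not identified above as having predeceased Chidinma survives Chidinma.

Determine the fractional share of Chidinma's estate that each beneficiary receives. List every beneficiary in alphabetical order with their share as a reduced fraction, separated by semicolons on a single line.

There is no surviving spouse, so the entire estate passes to Chidinma's descendants per stirpes.
The estate is divided into 3 equal shares of 1/3 among Abiodun, Ebele, Folake.
Abiodun predeceased; the 1/3 allotted to Abiodun's branch passes to Abiodun's issue by representation.
The 1/3 is divided into 3 equal shares of 1/9 among Zainab, Lanre, Ngozi.
Zainab is living and takes 1/9.
Lanre is living and takes 1/9.
Ngozi is living and takes 1/9.
Ebele is living and takes 1/3.
Folake predeceased; the 1/3 allotted to Folake's branch passes to Folake's issue by representation.
The 1/3 is divided into 2 equal shares of 1/6 among Uzoma, Dayo.
Uzoma is living and takes 1/6.
Dayo is living and takes 1/6.

Dayo 1/6; Ebele 1/3; Lanre 1/9; Ngozi 1/9; Uzoma 1/6; Zainab 1/9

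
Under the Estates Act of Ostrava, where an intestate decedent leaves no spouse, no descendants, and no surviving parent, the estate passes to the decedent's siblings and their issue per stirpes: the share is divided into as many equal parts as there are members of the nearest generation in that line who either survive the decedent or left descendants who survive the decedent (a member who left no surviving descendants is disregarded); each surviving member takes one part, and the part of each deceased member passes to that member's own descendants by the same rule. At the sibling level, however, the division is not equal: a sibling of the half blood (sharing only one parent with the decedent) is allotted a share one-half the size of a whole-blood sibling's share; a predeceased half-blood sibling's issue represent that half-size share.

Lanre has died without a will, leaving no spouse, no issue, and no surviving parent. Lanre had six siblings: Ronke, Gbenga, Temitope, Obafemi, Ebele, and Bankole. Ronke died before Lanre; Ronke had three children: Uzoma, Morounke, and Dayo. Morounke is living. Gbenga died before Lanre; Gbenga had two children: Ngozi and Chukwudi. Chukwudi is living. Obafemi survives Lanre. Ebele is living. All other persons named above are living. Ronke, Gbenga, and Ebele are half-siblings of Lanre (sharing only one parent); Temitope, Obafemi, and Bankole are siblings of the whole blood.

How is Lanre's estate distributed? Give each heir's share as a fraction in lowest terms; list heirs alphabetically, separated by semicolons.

No spouse, descendants, or parent survives, so the estate passes to Lanre's siblings per stirpes.
Half-blood siblings count for one-half the weight of whole-blood siblings at the initial division.
Dividing 1 in proportion to weights (total weight 9/2): Ronke (weight 1/2) → 1/9; Gbenga (weight 1/2) → 1/9; Temitope (weight 1) → 2/9; Obafemi (weight 1) → 2/9; Ebele (weight 1/2) → 1/9; Bankole (weight 1) → 2/9.
Ronke predeceased; the 1/9 allotted to Ronke's branch passes to Ronke's issue by representation.
The 1/9 is divided into 3 equal shares of 1/27 among Uzoma, Morounke, Dayo.
Uzoma is living and takes 1/27.
Morounke is living and takes 1/27.
Dayo is living and takes 1/27.
Gbenga predeceased; the 1/9 allotted to Gbenga's branch passes to Gbenga's issue by representation.
The 1/9 is divided into 2 equal shares of 1/18 among Ngozi, Chukwudi.
Ngozi is living and takes 1/18.
Chukwudi is living and takes 1/18.
Temitope is living and takes 2/9.
Obafemi is living and takes 2/9.
Ebele is living and takes 1/9.
Bankole is living and takes 2/9.

Bankole 2/9; Chukwudi 1/18; Dayo 1/27; Ebele 1/9; Morounke 1/27; Ngozi 1/18; Obafemi 2/9; Temitope 2/9; Uzoma 1/27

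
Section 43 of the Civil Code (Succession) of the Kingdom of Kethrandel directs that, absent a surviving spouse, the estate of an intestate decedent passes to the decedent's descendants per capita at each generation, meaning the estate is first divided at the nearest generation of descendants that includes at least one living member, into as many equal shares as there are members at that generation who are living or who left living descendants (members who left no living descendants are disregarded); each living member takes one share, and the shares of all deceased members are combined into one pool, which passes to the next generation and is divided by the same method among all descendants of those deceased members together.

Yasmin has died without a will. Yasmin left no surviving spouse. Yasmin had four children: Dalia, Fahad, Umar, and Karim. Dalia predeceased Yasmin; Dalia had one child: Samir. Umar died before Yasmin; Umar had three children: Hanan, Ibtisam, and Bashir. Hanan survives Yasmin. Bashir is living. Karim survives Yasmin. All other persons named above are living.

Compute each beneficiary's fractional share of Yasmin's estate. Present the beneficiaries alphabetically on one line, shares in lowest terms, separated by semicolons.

There is no surviving spouse, so the entire estate passes to Yasmin's descendants per capita at each generation.
At generation 1 (Dalia, Fahad, Umar, Karim) there are 4 shares of (1)/4 = 1/4 each.
Living: Fahad and Karim — each takes 1/4.
Deceased: Dalia and Umar. Their combined 1/2 is pooled and carried to generation 2.
At generation 2 (Samir, Hanan, Ibtisam, Bashir) there are 4 shares of (1/2)/4 = 1/8 each.
Living: Samir, Hanan, Ibtisam, and Bashir — each takes 1/8.

Bashir 1/8; Fahad 1/4; Hanan 1/8; Ibtisam 1/8; Karim 1/4; Samir 1/8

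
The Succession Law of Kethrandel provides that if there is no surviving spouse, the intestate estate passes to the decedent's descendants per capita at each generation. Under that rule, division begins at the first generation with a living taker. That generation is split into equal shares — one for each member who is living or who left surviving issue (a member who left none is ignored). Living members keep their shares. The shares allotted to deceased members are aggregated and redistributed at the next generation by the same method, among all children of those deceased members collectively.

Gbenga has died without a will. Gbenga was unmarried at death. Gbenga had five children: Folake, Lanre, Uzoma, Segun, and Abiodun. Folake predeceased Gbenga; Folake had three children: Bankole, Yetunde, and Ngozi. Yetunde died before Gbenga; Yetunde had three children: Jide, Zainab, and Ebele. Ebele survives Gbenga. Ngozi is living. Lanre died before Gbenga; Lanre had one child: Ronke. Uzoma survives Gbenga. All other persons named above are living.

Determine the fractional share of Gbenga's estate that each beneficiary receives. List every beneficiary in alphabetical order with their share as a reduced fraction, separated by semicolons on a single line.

There is no surviving spouse, so the entire estate passes to Gbenga's descendants per capita at each generation.
At generation 1 (Folake, Lanre, Uzoma, Segun, Abiodun) there are 5 shares of (1)/5 = 1/5 each.
Living: Uzoma, Segun, and Abiodun — each takes 1/5.
Deceased: Folake and Lanre. Their combined 2/5 is pooled and carried to generation 2.
At generation 2 (Bankole, Yetunde, Ngozi, Ronke) there are 4 shares of (2/5)/4 = 1/10 each.
Living: Bankole, Ngozi, and Ronke — each takes 1/10.
Deceased: Yetunde. That 1/10 share is carried to generation 3.
At generation 3 (Jide, Zainab, Ebele) there are 3 shares of (1/10)/3 = 1/30 each.
Living: Jide, Zainab, and Ebele — each takes 1/30.

Abiodun 1/5; Bankole 1/10; Ebele 1/30; Jide 1/30; Ngozi 1/10; Ronke 1/10; Segun 1/5; Uzoma 1/5; Zainab 1/30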